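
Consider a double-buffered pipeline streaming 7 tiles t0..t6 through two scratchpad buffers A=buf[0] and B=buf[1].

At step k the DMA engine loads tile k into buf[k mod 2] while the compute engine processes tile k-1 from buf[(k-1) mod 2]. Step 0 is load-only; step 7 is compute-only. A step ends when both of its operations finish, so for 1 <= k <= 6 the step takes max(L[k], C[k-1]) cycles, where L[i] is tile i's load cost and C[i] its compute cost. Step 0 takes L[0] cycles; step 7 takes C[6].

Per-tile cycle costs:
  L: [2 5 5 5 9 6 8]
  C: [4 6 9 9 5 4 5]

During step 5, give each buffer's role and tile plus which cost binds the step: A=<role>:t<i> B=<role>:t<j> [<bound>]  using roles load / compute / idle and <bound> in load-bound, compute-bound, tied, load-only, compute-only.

[0] DMA t0→A (2c) ∥ CU idle ⇒ 2c, clock 2
[1] DMA t1→B (5c) ∥ CU A:t0 (4c) ⇒ 5c, clock 7
[2] DMA t2→A (5c) ∥ CU B:t1 (6c) ⇒ 6c, clock 13
[3] DMA t3→B (5c) ∥ CU A:t2 (9c) ⇒ 9c, clock 22
[4] DMA t4→A (9c) ∥ CU B:t3 (9c) ⇒ 9c, clock 31
[5] DMA t5→B (6c) ∥ CU A:t4 (5c) ⇒ 6c, clock 37
[6] DMA t6→A (8c) ∥ CU B:t5 (4c) ⇒ 8c, clock 45
[7] DMA idle ∥ CU A:t6 (5c) ⇒ 5c, clock 50

step 5: A=compute:t4 B=load:t5 [load-bound]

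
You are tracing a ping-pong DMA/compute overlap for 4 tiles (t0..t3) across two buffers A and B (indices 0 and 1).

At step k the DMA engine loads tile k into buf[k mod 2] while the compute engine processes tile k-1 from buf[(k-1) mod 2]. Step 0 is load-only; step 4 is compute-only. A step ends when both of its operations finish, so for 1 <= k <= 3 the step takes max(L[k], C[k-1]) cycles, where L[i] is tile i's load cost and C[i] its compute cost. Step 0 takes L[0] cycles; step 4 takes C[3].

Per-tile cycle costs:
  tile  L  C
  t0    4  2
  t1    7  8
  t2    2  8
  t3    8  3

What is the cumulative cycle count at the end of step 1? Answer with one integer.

end_cycle[1] = 11

  0. 4=4c; end=4; A:t0 B:-
  1. max(7,2)=7c; end=11; A:t0 B:t1
  2. max(2,8)=8c; end=19; A:t2 B:t1
  3. max(8,8)=8c; end=27; A:t2 B:t3
  4. 3=3c; end=30; A:t2 B:t3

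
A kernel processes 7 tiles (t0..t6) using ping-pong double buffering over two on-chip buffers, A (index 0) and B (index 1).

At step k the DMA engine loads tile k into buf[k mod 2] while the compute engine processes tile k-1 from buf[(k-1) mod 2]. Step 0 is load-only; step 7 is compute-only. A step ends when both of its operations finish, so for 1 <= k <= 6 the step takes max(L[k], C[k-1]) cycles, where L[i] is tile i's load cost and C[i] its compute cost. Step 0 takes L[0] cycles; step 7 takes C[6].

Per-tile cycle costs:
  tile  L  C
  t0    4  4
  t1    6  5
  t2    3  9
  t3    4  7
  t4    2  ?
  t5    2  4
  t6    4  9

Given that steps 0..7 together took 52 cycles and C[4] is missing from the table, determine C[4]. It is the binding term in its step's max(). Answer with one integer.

C[4] = 8

step 0 → dur = L[0]=4 = 4
step 1 → dur = max(L[1]=6, C[0]=4) = 6
step 2 → dur = max(L[2]=3, C[1]=5) = 5
step 3 → dur = max(L[3]=4, C[2]=9) = 9
step 4 → dur = max(L[4]=2, C[3]=7) = 7
step 5 → dur = max(L[5]=2, C[4]=?) = C[4]  (unknown; binding)
step 6 → dur = max(L[6]=4, C[5]=4) = 4
step 7 → dur = C[6]=9 = 9
sum of known step durations = 44
dur[5] = total - known = 52 - 44 = 8
C[4] is the binding max in step 5, so C[4] = dur[5] = 8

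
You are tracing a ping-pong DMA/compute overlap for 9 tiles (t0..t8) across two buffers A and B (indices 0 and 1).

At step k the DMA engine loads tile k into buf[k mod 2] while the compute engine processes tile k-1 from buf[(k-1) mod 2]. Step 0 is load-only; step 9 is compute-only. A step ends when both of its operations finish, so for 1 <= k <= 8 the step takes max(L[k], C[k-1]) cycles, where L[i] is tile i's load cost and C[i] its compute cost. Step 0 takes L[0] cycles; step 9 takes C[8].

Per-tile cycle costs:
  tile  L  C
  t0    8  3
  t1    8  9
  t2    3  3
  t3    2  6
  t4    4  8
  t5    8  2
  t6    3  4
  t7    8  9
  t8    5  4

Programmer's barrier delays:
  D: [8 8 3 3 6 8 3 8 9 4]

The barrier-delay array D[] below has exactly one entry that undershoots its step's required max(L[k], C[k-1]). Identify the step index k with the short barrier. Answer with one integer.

hazard at step 2

[0] required=L[0]=8=8 vs D=8 ok
[1] required=max(L[1]=8,C[0]=3)=8 vs D=8 ok
[2] required=max(L[2]=3,C[1]=9)=9 vs D=3 SHORT
[3] required=max(L[3]=2,C[2]=3)=3 vs D=3 ok
[4] required=max(L[4]=4,C[3]=6)=6 vs D=6 ok
[5] required=max(L[5]=8,C[4]=8)=8 vs D=8 ok
[6] required=max(L[6]=3,C[5]=2)=3 vs D=3 ok
[7] required=max(L[7]=8,C[6]=4)=8 vs D=8 ok
[8] required=max(L[8]=5,C[7]=9)=9 vs D=9 ok
[9] required=C[8]=4=4 vs D=4 ok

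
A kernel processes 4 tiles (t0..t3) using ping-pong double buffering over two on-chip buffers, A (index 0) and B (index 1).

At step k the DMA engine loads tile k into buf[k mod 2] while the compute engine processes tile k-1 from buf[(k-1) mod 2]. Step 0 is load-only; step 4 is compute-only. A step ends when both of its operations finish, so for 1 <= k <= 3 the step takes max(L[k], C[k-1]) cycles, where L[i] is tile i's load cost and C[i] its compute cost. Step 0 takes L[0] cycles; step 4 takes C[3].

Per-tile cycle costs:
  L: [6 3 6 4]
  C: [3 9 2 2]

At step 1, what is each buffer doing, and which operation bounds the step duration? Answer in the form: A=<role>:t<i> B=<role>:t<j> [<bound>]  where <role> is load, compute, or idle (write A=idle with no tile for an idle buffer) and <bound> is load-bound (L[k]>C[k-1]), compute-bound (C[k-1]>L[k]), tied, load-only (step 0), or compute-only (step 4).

  0. 6=6c; end=6; A:t0 B:-
  1. max(3,3)=3c; end=9; A:t0 B:t1
  2. max(6,9)=9c; end=18; A:t2 B:t1
  3. max(4,2)=4c; end=22; A:t2 B:t3
  4. 2=2c; end=24; A:t2 B:t3

step 1: A=compute:t0 B=load:t1 [tied]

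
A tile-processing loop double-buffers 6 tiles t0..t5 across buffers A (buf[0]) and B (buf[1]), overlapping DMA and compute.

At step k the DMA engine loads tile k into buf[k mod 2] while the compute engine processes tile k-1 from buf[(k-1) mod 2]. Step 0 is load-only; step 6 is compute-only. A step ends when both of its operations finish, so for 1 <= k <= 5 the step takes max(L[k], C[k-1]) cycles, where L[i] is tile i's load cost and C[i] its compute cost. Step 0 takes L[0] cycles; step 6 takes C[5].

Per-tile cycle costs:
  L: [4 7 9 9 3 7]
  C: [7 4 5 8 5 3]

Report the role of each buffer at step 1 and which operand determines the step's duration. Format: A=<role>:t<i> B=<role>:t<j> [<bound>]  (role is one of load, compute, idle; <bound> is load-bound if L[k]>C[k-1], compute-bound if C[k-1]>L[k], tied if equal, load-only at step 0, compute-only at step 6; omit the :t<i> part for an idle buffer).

step 1: A=compute:t0 B=load:t1 [tied]

[0] DMA t0→A (4c) ∥ CU idle ⇒ 4c, clock 4
[1] DMA t1→B (7c) ∥ CU A:t0 (7c) ⇒ 7c, clock 11
[2] DMA t2→A (9c) ∥ CU B:t1 (4c) ⇒ 9c, clock 20
[3] DMA t3→B (9c) ∥ CU A:t2 (5c) ⇒ 9c, clock 29
[4] DMA t4→A (3c) ∥ CU B:t3 (8c) ⇒ 8c, clock 37
[5] DMA t5→B (7c) ∥ CU A:t4 (5c) ⇒ 7c, clock 44
[6] DMA idle ∥ CU B:t5 (3c) ⇒ 3c, clock 47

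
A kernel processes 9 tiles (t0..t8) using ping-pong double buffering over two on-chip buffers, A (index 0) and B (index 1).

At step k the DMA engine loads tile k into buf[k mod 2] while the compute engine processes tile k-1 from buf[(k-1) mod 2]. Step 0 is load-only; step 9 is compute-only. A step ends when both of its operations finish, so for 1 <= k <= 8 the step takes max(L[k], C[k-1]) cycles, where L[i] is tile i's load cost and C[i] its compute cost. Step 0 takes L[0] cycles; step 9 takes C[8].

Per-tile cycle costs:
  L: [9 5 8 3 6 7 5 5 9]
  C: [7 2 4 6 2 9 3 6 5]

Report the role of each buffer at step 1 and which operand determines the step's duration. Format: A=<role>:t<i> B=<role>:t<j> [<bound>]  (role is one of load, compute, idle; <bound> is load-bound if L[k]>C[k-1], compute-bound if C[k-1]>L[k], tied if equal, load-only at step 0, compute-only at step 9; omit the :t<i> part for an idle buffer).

k=0 load=t0/9c comp=- wait=9 total=9
k=1 load=t1/5c comp=t0/7c wait=7 total=16
k=2 load=t2/8c comp=t1/2c wait=8 total=24
k=3 load=t3/3c comp=t2/4c wait=4 total=28
k=4 load=t4/6c comp=t3/6c wait=6 total=34
k=5 load=t5/7c comp=t4/2c wait=7 total=41
k=6 load=t6/5c comp=t5/9c wait=9 total=50
k=7 load=t7/5c comp=t6/3c wait=5 total=55
k=8 load=t8/9c comp=t7/6c wait=9 total=64
k=9 load=- comp=t8/5c wait=5 total=69

step 1: A=compute:t0 B=load:t1 [compute-bound]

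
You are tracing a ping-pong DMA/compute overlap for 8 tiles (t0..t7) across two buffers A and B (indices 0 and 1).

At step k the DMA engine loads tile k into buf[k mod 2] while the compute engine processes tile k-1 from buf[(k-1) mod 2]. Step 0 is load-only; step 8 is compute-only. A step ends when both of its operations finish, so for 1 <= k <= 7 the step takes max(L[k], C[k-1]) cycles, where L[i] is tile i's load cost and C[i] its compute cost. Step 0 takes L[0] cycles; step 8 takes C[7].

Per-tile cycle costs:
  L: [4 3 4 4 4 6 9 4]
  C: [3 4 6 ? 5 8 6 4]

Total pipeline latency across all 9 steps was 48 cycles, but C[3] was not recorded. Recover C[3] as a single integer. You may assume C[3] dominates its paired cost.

C[3] = 6

step 0: dur = L[0]=4 = 4
step 1: dur = max(L[1]=3, C[0]=3) = 3
step 2: dur = max(L[2]=4, C[1]=4) = 4
step 3: dur = max(L[3]=4, C[2]=6) = 6
step 4: dur = max(L[4]=4, C[3]=?) = C[3]  (unknown; binding)
step 5: dur = max(L[5]=6, C[4]=5) = 6
step 6: dur = max(L[6]=9, C[5]=8) = 9
step 7: dur = max(L[7]=4, C[6]=6) = 6
step 8: dur = C[7]=4 = 4
sum of known step durations = 42
dur[4] = total - known = 48 - 42 = 6
C[3] is the binding max in step 4, so C[3] = dur[4] = 6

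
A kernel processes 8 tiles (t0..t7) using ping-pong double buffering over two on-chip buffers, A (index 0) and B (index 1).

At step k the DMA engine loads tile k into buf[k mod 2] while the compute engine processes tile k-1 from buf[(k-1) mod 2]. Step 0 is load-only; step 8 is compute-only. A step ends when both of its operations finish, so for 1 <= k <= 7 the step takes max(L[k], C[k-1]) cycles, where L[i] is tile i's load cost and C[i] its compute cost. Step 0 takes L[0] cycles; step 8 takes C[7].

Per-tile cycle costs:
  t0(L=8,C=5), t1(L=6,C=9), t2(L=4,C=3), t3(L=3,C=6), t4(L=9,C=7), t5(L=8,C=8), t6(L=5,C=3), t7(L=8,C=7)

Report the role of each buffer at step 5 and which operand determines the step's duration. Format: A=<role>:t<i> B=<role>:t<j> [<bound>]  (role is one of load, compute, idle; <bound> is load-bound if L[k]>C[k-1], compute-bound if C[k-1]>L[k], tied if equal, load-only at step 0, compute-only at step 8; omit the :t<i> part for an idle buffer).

step 5: A=compute:t4 B=load:t5 [load-bound]

step 0: L[0]=8 → dur=8, Σ=8 | A=load:t0 B=idle [load-only]
step 1: L[1]=6 C[0]=5 → dur=6, Σ=14 | A=compute:t0 B=load:t1 [load-bound]
step 2: L[2]=4 C[1]=9 → dur=9, Σ=23 | A=load:t2 B=compute:t1 [compute-bound]
step 3: L[3]=3 C[2]=3 → dur=3, Σ=26 | A=compute:t2 B=load:t3 [tied]
step 4: L[4]=9 C[3]=6 → dur=9, Σ=35 | A=load:t4 B=compute:t3 [load-bound]
step 5: L[5]=8 C[4]=7 → dur=8, Σ=43 | A=compute:t4 B=load:t5 [load-bound]
step 6: L[6]=5 C[5]=8 → dur=8, Σ=51 | A=load:t6 B=compute:t5 [compute-bound]
step 7: L[7]=8 C[6]=3 → dur=8, Σ=59 | A=compute:t6 B=load:t7 [load-bound]
step 8: C[7]=7 → dur=7, Σ=66 | A=idle B=compute:t7 [compute-only]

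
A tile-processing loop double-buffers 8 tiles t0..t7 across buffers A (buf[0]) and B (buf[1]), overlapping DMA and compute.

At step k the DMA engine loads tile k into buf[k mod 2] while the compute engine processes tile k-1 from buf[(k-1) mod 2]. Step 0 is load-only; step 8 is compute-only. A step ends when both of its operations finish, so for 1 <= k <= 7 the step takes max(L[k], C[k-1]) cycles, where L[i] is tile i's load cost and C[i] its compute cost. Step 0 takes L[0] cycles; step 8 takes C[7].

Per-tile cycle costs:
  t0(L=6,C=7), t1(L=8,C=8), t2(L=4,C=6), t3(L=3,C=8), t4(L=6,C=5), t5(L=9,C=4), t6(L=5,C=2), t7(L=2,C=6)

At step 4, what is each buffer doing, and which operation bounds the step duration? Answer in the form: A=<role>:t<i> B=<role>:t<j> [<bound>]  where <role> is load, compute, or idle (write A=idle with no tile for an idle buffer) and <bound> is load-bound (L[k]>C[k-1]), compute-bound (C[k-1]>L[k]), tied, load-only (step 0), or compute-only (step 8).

step 4: A=load:t4 B=compute:t3 [compute-bound]

[0] DMA t0→A (6c) ∥ CU idle ⇒ 6c, clock 6
[1] DMA t1→B (8c) ∥ CU A:t0 (7c) ⇒ 8c, clock 14
[2] DMA t2→A (4c) ∥ CU B:t1 (8c) ⇒ 8c, clock 22
[3] DMA t3→B (3c) ∥ CU A:t2 (6c) ⇒ 6c, clock 28
[4] DMA t4→A (6c) ∥ CU B:t3 (8c) ⇒ 8c, clock 36
[5] DMA t5→B (9c) ∥ CU A:t4 (5c) ⇒ 9c, clock 45
[6] DMA t6→A (5c) ∥ CU B:t5 (4c) ⇒ 5c, clock 50
[7] DMA t7→B (2c) ∥ CU A:t6 (2c) ⇒ 2c, clock 52
[8] DMA idle ∥ CU B:t7 (6c) ⇒ 6c, clock 58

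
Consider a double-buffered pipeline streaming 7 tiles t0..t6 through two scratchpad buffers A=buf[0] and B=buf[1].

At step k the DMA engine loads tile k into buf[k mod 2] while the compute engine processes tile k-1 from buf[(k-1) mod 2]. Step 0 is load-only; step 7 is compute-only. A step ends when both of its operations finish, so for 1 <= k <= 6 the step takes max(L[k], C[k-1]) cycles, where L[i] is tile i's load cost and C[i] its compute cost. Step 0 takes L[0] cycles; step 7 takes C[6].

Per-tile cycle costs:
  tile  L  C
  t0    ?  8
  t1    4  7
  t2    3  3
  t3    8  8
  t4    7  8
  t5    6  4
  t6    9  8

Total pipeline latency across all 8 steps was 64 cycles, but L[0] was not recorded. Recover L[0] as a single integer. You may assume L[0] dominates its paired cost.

L[0] = 8

step 0 | dur = L[0]=? = L[0]  (unknown; binding)
step 1 | dur = max(L[1]=4, C[0]=8) = 8
step 2 | dur = max(L[2]=3, C[1]=7) = 7
step 3 | dur = max(L[3]=8, C[2]=3) = 8
step 4 | dur = max(L[4]=7, C[3]=8) = 8
step 5 | dur = max(L[5]=6, C[4]=8) = 8
step 6 | dur = max(L[6]=9, C[5]=4) = 9
step 7 | dur = C[6]=8 = 8
sum of known step durations = 56
dur[0] = total - known = 64 - 56 = 8
L[0] is the binding max in step 0, so L[0] = dur[0] = 8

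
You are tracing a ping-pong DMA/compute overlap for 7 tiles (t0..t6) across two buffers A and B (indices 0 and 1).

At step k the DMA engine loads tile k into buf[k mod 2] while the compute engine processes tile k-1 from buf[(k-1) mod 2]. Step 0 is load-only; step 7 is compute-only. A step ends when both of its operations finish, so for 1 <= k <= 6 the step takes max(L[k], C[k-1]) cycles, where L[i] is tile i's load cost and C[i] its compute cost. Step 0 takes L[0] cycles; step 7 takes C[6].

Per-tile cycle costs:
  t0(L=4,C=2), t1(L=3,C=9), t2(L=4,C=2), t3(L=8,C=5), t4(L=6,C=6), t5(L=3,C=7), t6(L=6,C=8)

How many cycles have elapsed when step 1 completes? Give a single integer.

end_cycle[1] = 7

  0. 4=4c; end=4; A:t0 B:-
  1. max(3,2)=3c; end=7; A:t0 B:t1
  2. max(4,9)=9c; end=16; A:t2 B:t1
  3. max(8,2)=8c; end=24; A:t2 B:t3
  4. max(6,5)=6c; end=30; A:t4 B:t3
  5. max(3,6)=6c; end=36; A:t4 B:t5
  6. max(6,7)=7c; end=43; A:t6 B:t5
  7. 8=8c; end=51; A:t6 B:t5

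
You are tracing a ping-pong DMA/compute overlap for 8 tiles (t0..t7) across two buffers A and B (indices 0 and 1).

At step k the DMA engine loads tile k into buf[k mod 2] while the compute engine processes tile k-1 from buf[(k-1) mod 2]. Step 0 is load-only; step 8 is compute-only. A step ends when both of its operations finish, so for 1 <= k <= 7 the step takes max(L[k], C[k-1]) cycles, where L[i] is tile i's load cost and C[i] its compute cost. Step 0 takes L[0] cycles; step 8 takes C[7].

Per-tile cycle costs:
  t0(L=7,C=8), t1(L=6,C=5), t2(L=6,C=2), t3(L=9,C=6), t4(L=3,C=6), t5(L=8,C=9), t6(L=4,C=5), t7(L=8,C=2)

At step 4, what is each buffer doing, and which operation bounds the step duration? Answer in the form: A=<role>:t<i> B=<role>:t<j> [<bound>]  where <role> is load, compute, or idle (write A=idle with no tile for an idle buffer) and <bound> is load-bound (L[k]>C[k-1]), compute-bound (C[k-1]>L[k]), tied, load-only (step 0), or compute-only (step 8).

  0. 7=7c; end=7; A:t0 B:-
  1. max(6,8)=8c; end=15; A:t0 B:t1
  2. max(6,5)=6c; end=21; A:t2 B:t1
  3. max(9,2)=9c; end=30; A:t2 B:t3
  4. max(3,6)=6c; end=36; A:t4 B:t3
  5. max(8,6)=8c; end=44; A:t4 B:t5
  6. max(4,9)=9c; end=53; A:t6 B:t5
  7. max(8,5)=8c; end=61; A:t6 B:t7
  8. 2=2c; end=63; A:t6 B:t7

step 4: A=load:t4 B=compute:t3 [compute-bound]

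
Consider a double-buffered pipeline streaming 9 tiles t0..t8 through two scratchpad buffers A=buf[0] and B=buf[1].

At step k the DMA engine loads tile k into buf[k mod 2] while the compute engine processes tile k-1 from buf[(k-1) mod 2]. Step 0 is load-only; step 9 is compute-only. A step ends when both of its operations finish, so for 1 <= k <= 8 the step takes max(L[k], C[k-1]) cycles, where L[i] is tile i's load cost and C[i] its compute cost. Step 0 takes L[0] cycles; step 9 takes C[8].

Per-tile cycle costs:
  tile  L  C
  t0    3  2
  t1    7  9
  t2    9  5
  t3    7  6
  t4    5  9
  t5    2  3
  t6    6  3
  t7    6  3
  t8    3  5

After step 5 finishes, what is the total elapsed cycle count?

end_cycle[5] = 41

step 0: L[0]=3 → dur=3, Σ=3 | A=load:t0 B=idle [load-only]
step 1: L[1]=7 C[0]=2 → dur=7, Σ=10 | A=compute:t0 B=load:t1 [load-bound]
step 2: L[2]=9 C[1]=9 → dur=9, Σ=19 | A=load:t2 B=compute:t1 [tied]
step 3: L[3]=7 C[2]=5 → dur=7, Σ=26 | A=compute:t2 B=load:t3 [load-bound]
step 4: L[4]=5 C[3]=6 → dur=6, Σ=32 | A=load:t4 B=compute:t3 [compute-bound]
step 5: L[5]=2 C[4]=9 → dur=9, Σ=41 | A=compute:t4 B=load:t5 [compute-bound]
step 6: L[6]=6 C[5]=3 → dur=6, Σ=47 | A=load:t6 B=compute:t5 [load-bound]
step 7: L[7]=6 C[6]=3 → dur=6, Σ=53 | A=compute:t6 B=load:t7 [load-bound]
step 8: L[8]=3 C[7]=3 → dur=3, Σ=56 | A=load:t8 B=compute:t7 [tied]
step 9: C[8]=5 → dur=5, Σ=61 | A=compute:t8 B=idle [compute-only]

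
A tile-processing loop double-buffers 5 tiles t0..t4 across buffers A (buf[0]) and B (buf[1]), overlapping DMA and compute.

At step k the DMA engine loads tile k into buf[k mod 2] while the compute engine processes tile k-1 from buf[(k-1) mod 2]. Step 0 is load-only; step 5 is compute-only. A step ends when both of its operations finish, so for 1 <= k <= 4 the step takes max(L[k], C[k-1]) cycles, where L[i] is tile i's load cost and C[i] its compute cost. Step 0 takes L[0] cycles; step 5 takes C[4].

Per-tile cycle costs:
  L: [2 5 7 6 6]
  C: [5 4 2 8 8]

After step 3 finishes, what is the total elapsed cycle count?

k=0 load=t0/2c comp=- wait=2 total=2
k=1 load=t1/5c comp=t0/5c wait=5 total=7
k=2 load=t2/7c comp=t1/4c wait=7 total=14
k=3 load=t3/6c comp=t2/2c wait=6 total=20
k=4 load=t4/6c comp=t3/8c wait=8 total=28
k=5 load=- comp=t4/8c wait=8 total=36

end_cycle[3] = 20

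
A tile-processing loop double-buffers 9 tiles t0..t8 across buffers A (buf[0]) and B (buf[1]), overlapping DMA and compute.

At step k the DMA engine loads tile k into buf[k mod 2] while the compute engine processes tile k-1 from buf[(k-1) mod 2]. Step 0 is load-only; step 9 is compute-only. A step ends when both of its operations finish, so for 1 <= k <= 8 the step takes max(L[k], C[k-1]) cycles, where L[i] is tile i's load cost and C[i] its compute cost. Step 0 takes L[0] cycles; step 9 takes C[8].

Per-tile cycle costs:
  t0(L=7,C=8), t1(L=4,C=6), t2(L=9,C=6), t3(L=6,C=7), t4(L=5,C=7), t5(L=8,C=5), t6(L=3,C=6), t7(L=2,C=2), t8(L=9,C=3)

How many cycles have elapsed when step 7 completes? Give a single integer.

end_cycle[7] = 56

  0. 7=7c; end=7; A:t0 B:-
  1. max(4,8)=8c; end=15; A:t0 B:t1
  2. max(9,6)=9c; end=24; A:t2 B:t1
  3. max(6,6)=6c; end=30; A:t2 B:t3
  4. max(5,7)=7c; end=37; A:t4 B:t3
  5. max(8,7)=8c; end=45; A:t4 B:t5
  6. max(3,5)=5c; end=50; A:t6 B:t5
  7. max(2,6)=6c; end=56; A:t6 B:t7
  8. max(9,2)=9c; end=65; A:t8 B:t7
  9. 3=3c; end=68; A:t8 B:t7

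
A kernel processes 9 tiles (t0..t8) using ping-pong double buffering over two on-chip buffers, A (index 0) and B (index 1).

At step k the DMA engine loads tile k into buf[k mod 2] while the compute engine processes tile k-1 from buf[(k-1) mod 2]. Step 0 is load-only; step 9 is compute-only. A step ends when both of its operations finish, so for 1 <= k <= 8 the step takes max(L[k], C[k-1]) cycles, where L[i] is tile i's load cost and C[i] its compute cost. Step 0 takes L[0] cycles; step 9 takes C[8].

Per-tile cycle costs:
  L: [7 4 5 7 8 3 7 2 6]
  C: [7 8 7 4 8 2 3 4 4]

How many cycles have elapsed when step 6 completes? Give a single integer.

end_cycle[6] = 52

[0] DMA t0→A (7c) ∥ CU idle ⇒ 7c, clock 7
[1] DMA t1→B (4c) ∥ CU A:t0 (7c) ⇒ 7c, clock 14
[2] DMA t2→A (5c) ∥ CU B:t1 (8c) ⇒ 8c, clock 22
[3] DMA t3→B (7c) ∥ CU A:t2 (7c) ⇒ 7c, clock 29
[4] DMA t4→A (8c) ∥ CU B:t3 (4c) ⇒ 8c, clock 37
[5] DMA t5→B (3c) ∥ CU A:t4 (8c) ⇒ 8c, clock 45
[6] DMA t6→A (7c) ∥ CU B:t5 (2c) ⇒ 7c, clock 52
[7] DMA t7→B (2c) ∥ CU A:t6 (3c) ⇒ 3c, clock 55
[8] DMA t8→A (6c) ∥ CU B:t7 (4c) ⇒ 6c, clock 61
[9] DMA idle ∥ CU A:t8 (4c) ⇒ 4c, clock 65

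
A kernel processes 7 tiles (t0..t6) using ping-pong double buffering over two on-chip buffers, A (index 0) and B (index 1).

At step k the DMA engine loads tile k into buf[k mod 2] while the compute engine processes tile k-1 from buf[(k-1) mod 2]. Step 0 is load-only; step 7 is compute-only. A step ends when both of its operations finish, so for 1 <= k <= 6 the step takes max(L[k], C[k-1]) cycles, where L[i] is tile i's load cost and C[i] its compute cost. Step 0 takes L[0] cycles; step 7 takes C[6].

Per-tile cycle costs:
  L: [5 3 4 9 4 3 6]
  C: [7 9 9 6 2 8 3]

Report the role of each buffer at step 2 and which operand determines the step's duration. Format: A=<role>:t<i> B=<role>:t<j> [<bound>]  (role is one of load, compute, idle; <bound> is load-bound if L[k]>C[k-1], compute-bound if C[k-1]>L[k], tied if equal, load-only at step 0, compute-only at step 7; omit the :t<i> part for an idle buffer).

step 2: A=load:t2 B=compute:t1 [compute-bound]

step 0: L[0]=5 → dur=5, Σ=5 | A=load:t0 B=idle [load-only]
step 1: L[1]=3 C[0]=7 → dur=7, Σ=12 | A=compute:t0 B=load:t1 [compute-bound]
step 2: L[2]=4 C[1]=9 → dur=9, Σ=21 | A=load:t2 B=compute:t1 [compute-bound]
step 3: L[3]=9 C[2]=9 → dur=9, Σ=30 | A=compute:t2 B=load:t3 [tied]
step 4: L[4]=4 C[3]=6 → dur=6, Σ=36 | A=load:t4 B=compute:t3 [compute-bound]
step 5: L[5]=3 C[4]=2 → dur=3, Σ=39 | A=compute:t4 B=load:t5 [load-bound]
step 6: L[6]=6 C[5]=8 → dur=8, Σ=47 | A=load:t6 B=compute:t5 [compute-bound]
step 7: C[6]=3 → dur=3, Σ=50 | A=compute:t6 B=idle [compute-only]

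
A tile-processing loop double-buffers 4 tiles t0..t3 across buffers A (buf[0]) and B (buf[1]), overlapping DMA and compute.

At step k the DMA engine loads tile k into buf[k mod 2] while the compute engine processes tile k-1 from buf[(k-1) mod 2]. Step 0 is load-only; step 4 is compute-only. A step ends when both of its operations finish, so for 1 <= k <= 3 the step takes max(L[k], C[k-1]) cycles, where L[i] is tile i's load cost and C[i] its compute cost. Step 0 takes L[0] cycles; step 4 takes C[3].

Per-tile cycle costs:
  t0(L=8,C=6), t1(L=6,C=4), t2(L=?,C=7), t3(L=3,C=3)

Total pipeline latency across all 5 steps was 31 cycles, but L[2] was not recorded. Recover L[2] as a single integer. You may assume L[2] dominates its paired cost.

step 0 → dur = L[0]=8 = 8
step 1 → dur = max(L[1]=6, C[0]=6) = 6
step 2 → dur = max(L[2]=?, C[1]=4) = L[2]  (unknown; binding)
step 3 → dur = max(L[3]=3, C[2]=7) = 7
step 4 → dur = C[3]=3 = 3
sum of known step durations = 24
dur[2] = total - known = 31 - 24 = 7
L[2] is the binding max in step 2, so L[2] = dur[2] = 7

L[2] = 7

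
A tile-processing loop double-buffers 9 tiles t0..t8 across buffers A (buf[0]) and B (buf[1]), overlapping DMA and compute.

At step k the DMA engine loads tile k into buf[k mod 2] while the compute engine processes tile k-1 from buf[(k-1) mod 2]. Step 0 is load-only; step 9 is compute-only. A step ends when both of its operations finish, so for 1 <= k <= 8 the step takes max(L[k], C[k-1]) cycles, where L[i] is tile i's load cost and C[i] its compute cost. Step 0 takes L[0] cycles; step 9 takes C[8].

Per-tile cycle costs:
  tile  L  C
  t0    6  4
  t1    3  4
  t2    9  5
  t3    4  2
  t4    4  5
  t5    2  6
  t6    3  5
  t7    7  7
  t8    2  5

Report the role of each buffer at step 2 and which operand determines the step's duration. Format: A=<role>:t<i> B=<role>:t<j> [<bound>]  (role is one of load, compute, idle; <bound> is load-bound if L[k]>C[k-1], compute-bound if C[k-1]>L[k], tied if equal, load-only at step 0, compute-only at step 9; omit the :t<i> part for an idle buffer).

step 0: L[0]=6 → dur=6, Σ=6 | A=load:t0 B=idle [load-only]
step 1: L[1]=3 C[0]=4 → dur=4, Σ=10 | A=compute:t0 B=load:t1 [compute-bound]
step 2: L[2]=9 C[1]=4 → dur=9, Σ=19 | A=load:t2 B=compute:t1 [load-bound]
step 3: L[3]=4 C[2]=5 → dur=5, Σ=24 | A=compute:t2 B=load:t3 [compute-bound]
step 4: L[4]=4 C[3]=2 → dur=4, Σ=28 | A=load:t4 B=compute:t3 [load-bound]
step 5: L[5]=2 C[4]=5 → dur=5, Σ=33 | A=compute:t4 B=load:t5 [compute-bound]
step 6: L[6]=3 C[5]=6 → dur=6, Σ=39 | A=load:t6 B=compute:t5 [compute-bound]
step 7: L[7]=7 C[6]=5 → dur=7, Σ=46 | A=compute:t6 B=load:t7 [load-bound]
step 8: L[8]=2 C[7]=7 → dur=7, Σ=53 | A=load:t8 B=compute:t7 [compute-bound]
step 9: C[8]=5 → dur=5, Σ=58 | A=compute:t8 B=idle [compute-only]

step 2: A=load:t2 B=compute:t1 [load-bound]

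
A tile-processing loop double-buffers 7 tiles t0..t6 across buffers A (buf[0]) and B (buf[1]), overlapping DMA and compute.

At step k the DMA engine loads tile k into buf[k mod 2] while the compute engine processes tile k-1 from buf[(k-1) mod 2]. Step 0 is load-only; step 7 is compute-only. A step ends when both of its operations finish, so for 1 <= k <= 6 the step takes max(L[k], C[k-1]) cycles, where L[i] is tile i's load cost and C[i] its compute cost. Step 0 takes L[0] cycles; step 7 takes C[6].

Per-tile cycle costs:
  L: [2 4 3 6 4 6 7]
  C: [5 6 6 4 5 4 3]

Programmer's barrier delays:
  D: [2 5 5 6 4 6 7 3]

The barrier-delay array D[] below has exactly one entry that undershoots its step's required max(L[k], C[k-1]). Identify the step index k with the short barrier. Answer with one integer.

hazard at step 2

[0] required=L[0]=2=2 vs D=2 ok
[1] required=max(L[1]=4,C[0]=5)=5 vs D=5 ok
[2] required=max(L[2]=3,C[1]=6)=6 vs D=5 SHORT
[3] required=max(L[3]=6,C[2]=6)=6 vs D=6 ok
[4] required=max(L[4]=4,C[3]=4)=4 vs D=4 ok
[5] required=max(L[5]=6,C[4]=5)=6 vs D=6 ok
[6] required=max(L[6]=7,C[5]=4)=7 vs D=7 ok
[7] required=C[6]=3=3 vs D=3 ok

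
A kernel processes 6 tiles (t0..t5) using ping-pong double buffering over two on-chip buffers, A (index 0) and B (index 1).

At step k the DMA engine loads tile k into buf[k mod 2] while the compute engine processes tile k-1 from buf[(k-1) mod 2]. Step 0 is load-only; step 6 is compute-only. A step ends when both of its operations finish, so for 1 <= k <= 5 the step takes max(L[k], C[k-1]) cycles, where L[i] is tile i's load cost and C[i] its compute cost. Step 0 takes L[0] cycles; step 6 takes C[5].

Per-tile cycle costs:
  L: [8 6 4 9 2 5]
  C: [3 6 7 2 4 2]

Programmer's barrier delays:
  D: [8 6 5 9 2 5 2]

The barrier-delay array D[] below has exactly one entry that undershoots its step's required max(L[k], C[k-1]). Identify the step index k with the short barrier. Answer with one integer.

step 0: need L[0]=8 = 8; D[0]=8 ok
step 1: need max(L[1]=6,C[0]=3) = 6; D[1]=6 ok
step 2: need max(L[2]=4,C[1]=6) = 6; D[2]=5 SHORT
step 3: need max(L[3]=9,C[2]=7) = 9; D[3]=9 ok
step 4: need max(L[4]=2,C[3]=2) = 2; D[4]=2 ok
step 5: need max(L[5]=5,C[4]=4) = 5; D[5]=5 ok
step 6: need C[5]=2 = 2; D[6]=2 ok

hazard at step 2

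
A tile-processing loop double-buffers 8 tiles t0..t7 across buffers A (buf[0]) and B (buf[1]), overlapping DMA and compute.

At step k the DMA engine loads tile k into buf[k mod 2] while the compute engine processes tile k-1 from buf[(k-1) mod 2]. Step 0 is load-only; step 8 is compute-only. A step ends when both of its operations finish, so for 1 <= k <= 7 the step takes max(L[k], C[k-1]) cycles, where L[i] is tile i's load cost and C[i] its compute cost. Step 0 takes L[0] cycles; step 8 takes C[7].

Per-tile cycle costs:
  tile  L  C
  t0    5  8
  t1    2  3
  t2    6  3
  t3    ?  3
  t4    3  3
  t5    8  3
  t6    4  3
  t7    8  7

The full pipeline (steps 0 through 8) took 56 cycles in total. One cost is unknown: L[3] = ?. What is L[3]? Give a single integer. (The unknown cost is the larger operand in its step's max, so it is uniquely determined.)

step 0 = dur = L[0]=5 = 5
step 1 = dur = max(L[1]=2, C[0]=8) = 8
step 2 = dur = max(L[2]=6, C[1]=3) = 6
step 3 = dur = max(L[3]=?, C[2]=3) = L[3]  (unknown; binding)
step 4 = dur = max(L[4]=3, C[3]=3) = 3
step 5 = dur = max(L[5]=8, C[4]=3) = 8
step 6 = dur = max(L[6]=4, C[5]=3) = 4
step 7 = dur = max(L[7]=8, C[6]=3) = 8
step 8 = dur = C[7]=7 = 7
sum of known step durations = 49
dur[3] = total - known = 56 - 49 = 7
L[3] is the binding max in step 3, so L[3] = dur[3] = 7

L[3] = 7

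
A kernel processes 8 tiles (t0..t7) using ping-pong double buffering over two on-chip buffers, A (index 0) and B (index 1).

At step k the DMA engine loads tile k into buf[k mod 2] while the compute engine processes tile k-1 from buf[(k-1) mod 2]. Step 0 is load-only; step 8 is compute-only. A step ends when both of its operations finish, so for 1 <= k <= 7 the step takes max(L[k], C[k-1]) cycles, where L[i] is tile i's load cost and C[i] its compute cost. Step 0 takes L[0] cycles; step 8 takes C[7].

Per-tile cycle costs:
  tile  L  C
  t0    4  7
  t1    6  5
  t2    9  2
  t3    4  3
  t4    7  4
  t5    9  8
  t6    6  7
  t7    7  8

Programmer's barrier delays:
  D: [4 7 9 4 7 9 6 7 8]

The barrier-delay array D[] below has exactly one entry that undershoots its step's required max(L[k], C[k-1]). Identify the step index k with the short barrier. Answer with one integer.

hazard at step 6

step 0: need L[0]=4 = 4; D[0]=4 ok
step 1: need max(L[1]=6,C[0]=7) = 7; D[1]=7 ok
step 2: need max(L[2]=9,C[1]=5) = 9; D[2]=9 ok
step 3: need max(L[3]=4,C[2]=2) = 4; D[3]=4 ok
step 4: need max(L[4]=7,C[3]=3) = 7; D[4]=7 ok
step 5: need max(L[5]=9,C[4]=4) = 9; D[5]=9 ok
step 6: need max(L[6]=6,C[5]=8) = 8; D[6]=6 SHORT
step 7: need max(L[7]=7,C[6]=7) = 7; D[7]=7 ok
step 8: need C[7]=8 = 8; D[8]=8 ok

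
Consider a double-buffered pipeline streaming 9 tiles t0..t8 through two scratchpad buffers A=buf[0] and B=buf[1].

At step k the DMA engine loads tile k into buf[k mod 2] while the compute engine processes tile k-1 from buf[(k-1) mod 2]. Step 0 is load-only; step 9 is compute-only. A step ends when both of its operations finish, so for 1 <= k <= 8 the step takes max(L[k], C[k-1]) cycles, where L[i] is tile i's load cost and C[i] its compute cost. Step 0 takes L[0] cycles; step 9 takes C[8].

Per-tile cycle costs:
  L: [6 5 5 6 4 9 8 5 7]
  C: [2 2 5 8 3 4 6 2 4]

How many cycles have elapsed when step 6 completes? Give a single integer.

end_cycle[6] = 47

[0] DMA t0→A (6c) ∥ CU idle ⇒ 6c, clock 6
[1] DMA t1→B (5c) ∥ CU A:t0 (2c) ⇒ 5c, clock 11
[2] DMA t2→A (5c) ∥ CU B:t1 (2c) ⇒ 5c, clock 16
[3] DMA t3→B (6c) ∥ CU A:t2 (5c) ⇒ 6c, clock 22
[4] DMA t4→A (4c) ∥ CU B:t3 (8c) ⇒ 8c, clock 30
[5] DMA t5→B (9c) ∥ CU A:t4 (3c) ⇒ 9c, clock 39
[6] DMA t6→A (8c) ∥ CU B:t5 (4c) ⇒ 8c, clock 47
[7] DMA t7→B (5c) ∥ CU A:t6 (6c) ⇒ 6c, clock 53
[8] DMA t8→A (7c) ∥ CU B:t7 (2c) ⇒ 7c, clock 60
[9] DMA idle ∥ CU A:t8 (4c) ⇒ 4c, clock 64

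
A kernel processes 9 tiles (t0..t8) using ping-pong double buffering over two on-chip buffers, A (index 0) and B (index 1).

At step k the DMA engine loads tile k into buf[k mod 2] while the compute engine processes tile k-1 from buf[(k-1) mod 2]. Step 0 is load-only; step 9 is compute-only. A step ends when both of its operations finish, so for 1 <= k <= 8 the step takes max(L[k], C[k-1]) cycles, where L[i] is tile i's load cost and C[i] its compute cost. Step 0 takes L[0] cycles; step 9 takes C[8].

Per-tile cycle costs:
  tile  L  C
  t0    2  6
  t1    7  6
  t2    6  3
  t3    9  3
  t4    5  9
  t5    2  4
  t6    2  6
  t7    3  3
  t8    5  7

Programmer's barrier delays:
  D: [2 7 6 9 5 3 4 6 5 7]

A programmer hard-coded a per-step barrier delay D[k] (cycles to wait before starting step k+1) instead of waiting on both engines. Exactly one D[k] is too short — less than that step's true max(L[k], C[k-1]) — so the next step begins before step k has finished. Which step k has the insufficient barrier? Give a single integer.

hazard at step 5

k=0 barrier L[0]=2→2c, D[0]=2 ok
k=1 barrier max(L[1]=7,C[0]=6)→7c, D[1]=7 ok
k=2 barrier max(L[2]=6,C[1]=6)→6c, D[2]=6 ok
k=3 barrier max(L[3]=9,C[2]=3)→9c, D[3]=9 ok
k=4 barrier max(L[4]=5,C[3]=3)→5c, D[4]=5 ok
k=5 barrier max(L[5]=2,C[4]=9)→9c, D[5]=3 SHORT
k=6 barrier max(L[6]=2,C[5]=4)→4c, D[6]=4 ok
k=7 barrier max(L[7]=3,C[6]=6)→6c, D[7]=6 ok
k=8 barrier max(L[8]=5,C[7]=3)→5c, D[8]=5 ok
k=9 barrier C[8]=7→7c, D[9]=7 ok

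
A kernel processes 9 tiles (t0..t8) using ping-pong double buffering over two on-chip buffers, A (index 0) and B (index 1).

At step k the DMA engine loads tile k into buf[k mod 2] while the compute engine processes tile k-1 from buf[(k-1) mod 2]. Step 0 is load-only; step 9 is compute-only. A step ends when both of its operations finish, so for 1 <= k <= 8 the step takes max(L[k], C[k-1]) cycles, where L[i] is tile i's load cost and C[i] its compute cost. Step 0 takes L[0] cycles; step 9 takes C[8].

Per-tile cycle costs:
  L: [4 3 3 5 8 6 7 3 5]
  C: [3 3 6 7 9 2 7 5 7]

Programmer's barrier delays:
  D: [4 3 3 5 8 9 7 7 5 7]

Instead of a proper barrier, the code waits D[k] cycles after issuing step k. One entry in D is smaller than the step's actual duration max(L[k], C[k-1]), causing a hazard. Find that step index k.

k=0 barrier L[0]=4→4c, D[0]=4 ok
k=1 barrier max(L[1]=3,C[0]=3)→3c, D[1]=3 ok
k=2 barrier max(L[2]=3,C[1]=3)→3c, D[2]=3 ok
k=3 barrier max(L[3]=5,C[2]=6)→6c, D[3]=5 SHORT
k=4 barrier max(L[4]=8,C[3]=7)→8c, D[4]=8 ok
k=5 barrier max(L[5]=6,C[4]=9)→9c, D[5]=9 ok
k=6 barrier max(L[6]=7,C[5]=2)→7c, D[6]=7 ok
k=7 barrier max(L[7]=3,C[6]=7)→7c, D[7]=7 ok
k=8 barrier max(L[8]=5,C[7]=5)→5c, D[8]=5 ok
k=9 barrier C[8]=7→7c, D[9]=7 ok

hazard at step 3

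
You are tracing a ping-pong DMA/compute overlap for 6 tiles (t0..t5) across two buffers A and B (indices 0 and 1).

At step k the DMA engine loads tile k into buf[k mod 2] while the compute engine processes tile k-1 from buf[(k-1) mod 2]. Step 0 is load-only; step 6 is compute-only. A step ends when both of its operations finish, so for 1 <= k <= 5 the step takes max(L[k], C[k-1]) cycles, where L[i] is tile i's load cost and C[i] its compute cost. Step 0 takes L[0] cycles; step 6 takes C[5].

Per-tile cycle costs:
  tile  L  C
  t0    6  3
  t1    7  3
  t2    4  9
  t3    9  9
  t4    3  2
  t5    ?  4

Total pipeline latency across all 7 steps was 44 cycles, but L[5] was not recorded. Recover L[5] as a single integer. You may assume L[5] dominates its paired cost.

L[5] = 5

step 0: dur = L[0]=6 = 6
step 1: dur = max(L[1]=7, C[0]=3) = 7
step 2: dur = max(L[2]=4, C[1]=3) = 4
step 3: dur = max(L[3]=9, C[2]=9) = 9
step 4: dur = max(L[4]=3, C[3]=9) = 9
step 5: dur = max(L[5]=?, C[4]=2) = L[5]  (unknown; binding)
step 6: dur = C[5]=4 = 4
sum of known step durations = 39
dur[5] = total - known = 44 - 39 = 5
L[5] is the binding max in step 5, so L[5] = dur[5] = 5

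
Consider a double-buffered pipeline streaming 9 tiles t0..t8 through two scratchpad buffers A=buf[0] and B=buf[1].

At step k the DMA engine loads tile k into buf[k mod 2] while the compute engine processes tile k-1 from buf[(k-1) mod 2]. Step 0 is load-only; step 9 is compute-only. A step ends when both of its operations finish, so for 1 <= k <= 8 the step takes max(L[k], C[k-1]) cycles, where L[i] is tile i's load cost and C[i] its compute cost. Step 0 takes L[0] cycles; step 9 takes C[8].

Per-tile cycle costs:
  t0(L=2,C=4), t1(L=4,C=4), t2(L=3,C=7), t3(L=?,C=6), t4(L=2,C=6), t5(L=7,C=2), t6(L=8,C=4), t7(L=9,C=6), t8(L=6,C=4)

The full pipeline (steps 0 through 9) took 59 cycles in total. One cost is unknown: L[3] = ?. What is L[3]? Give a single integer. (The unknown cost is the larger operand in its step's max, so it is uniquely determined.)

step 0 | dur = L[0]=2 = 2
step 1 | dur = max(L[1]=4, C[0]=4) = 4
step 2 | dur = max(L[2]=3, C[1]=4) = 4
step 3 | dur = max(L[3]=?, C[2]=7) = L[3]  (unknown; binding)
step 4 | dur = max(L[4]=2, C[3]=6) = 6
step 5 | dur = max(L[5]=7, C[4]=6) = 7
step 6 | dur = max(L[6]=8, C[5]=2) = 8
step 7 | dur = max(L[7]=9, C[6]=4) = 9
step 8 | dur = max(L[8]=6, C[7]=6) = 6
step 9 | dur = C[8]=4 = 4
sum of known step durations = 50
dur[3] = total - known = 59 - 50 = 9
L[3] is the binding max in step 3, so L[3] = dur[3] = 9

L[3] = 9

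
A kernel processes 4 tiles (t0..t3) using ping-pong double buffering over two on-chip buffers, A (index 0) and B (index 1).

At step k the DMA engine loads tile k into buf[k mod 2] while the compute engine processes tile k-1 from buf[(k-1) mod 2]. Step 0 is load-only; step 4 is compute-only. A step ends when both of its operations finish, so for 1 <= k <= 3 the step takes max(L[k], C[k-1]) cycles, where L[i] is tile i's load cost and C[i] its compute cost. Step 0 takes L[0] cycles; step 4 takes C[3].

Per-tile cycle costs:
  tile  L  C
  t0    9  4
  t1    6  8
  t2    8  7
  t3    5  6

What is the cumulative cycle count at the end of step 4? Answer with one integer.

step 0: L[0]=9 → dur=9, Σ=9 | A=load:t0 B=idle [load-only]
step 1: L[1]=6 C[0]=4 → dur=6, Σ=15 | A=compute:t0 B=load:t1 [load-bound]
step 2: L[2]=8 C[1]=8 → dur=8, Σ=23 | A=load:t2 B=compute:t1 [tied]
step 3: L[3]=5 C[2]=7 → dur=7, Σ=30 | A=compute:t2 B=load:t3 [compute-bound]
step 4: C[3]=6 → dur=6, Σ=36 | A=idle B=compute:t3 [compute-only]

end_cycle[4] = 36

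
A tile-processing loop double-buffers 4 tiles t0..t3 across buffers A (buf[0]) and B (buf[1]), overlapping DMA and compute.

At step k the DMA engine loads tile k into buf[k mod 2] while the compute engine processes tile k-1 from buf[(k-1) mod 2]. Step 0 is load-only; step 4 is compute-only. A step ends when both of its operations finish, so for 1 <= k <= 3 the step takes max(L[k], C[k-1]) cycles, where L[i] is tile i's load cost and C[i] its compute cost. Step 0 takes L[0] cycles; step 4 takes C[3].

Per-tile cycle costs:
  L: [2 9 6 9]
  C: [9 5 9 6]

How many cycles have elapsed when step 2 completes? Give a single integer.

k=0 load=t0/2c comp=- wait=2 total=2
k=1 load=t1/9c comp=t0/9c wait=9 total=11
k=2 load=t2/6c comp=t1/5c wait=6 total=17
k=3 load=t3/9c comp=t2/9c wait=9 total=26
k=4 load=- comp=t3/6c wait=6 total=32

end_cycle[2] = 17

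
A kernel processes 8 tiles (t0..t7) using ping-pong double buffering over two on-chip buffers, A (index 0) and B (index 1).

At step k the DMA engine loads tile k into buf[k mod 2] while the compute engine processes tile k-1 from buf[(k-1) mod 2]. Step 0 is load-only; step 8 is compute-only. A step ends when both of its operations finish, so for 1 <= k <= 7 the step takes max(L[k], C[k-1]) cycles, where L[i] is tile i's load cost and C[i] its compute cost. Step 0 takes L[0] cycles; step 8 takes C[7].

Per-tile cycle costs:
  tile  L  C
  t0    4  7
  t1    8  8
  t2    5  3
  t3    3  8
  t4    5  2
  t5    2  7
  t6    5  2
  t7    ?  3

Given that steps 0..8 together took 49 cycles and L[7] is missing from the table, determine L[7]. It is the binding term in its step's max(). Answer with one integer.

step 0 = dur = L[0]=4 = 4
step 1 = dur = max(L[1]=8, C[0]=7) = 8
step 2 = dur = max(L[2]=5, C[1]=8) = 8
step 3 = dur = max(L[3]=3, C[2]=3) = 3
step 4 = dur = max(L[4]=5, C[3]=8) = 8
step 5 = dur = max(L[5]=2, C[4]=2) = 2
step 6 = dur = max(L[6]=5, C[5]=7) = 7
step 7 = dur = max(L[7]=?, C[6]=2) = L[7]  (unknown; binding)
step 8 = dur = C[7]=3 = 3
sum of known step durations = 43
dur[7] = total - known = 49 - 43 = 6
L[7] is the binding max in step 7, so L[7] = dur[7] = 6

L[7] = 6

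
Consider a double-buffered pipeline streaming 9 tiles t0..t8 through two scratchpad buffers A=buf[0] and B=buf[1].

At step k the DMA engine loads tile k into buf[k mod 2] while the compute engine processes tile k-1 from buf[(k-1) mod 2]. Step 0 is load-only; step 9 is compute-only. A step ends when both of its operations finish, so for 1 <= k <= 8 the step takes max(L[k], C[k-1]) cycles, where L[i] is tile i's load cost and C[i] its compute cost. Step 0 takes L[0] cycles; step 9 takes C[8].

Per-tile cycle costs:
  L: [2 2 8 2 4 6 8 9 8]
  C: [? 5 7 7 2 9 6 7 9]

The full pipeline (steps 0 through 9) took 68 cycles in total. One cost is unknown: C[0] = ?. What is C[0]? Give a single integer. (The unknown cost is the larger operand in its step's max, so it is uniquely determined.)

C[0] = 3

step 0 → dur = L[0]=2 = 2
step 1 → dur = max(L[1]=2, C[0]=?) = C[0]  (unknown; binding)
step 2 → dur = max(L[2]=8, C[1]=5) = 8
step 3 → dur = max(L[3]=2, C[2]=7) = 7
step 4 → dur = max(L[4]=4, C[3]=7) = 7
step 5 → dur = max(L[5]=6, C[4]=2) = 6
step 6 → dur = max(L[6]=8, C[5]=9) = 9
step 7 → dur = max(L[7]=9, C[6]=6) = 9
step 8 → dur = max(L[8]=8, C[7]=7) = 8
step 9 → dur = C[8]=9 = 9
sum of known step durations = 65
dur[1] = total - known = 68 - 65 = 3
C[0] is the binding max in step 1, so C[0] = dur[1] = 3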